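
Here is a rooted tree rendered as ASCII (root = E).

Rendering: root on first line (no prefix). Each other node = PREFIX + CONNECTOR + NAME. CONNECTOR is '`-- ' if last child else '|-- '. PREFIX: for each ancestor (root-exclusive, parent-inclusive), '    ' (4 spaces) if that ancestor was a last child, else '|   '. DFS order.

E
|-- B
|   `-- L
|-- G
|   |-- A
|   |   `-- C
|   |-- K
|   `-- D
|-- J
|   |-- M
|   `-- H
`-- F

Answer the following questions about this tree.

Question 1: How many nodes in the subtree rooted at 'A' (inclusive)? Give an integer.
Answer: 2

Derivation:
Subtree rooted at A contains: A, C
Count = 2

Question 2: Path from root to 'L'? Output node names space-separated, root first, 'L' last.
Answer: E B L

Derivation:
Walk down from root: E -> B -> L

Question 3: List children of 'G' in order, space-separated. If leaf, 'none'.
Node G's children (from adjacency): A, K, D

Answer: A K D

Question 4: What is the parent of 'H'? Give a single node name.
Answer: J

Derivation:
Scan adjacency: H appears as child of J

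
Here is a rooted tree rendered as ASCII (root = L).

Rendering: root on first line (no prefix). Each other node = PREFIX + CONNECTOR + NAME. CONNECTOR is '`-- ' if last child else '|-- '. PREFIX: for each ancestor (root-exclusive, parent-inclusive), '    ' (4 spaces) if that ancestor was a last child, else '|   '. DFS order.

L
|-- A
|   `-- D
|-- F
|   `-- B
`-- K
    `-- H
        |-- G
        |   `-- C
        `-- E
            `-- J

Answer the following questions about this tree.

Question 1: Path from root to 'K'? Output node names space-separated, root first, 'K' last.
Walk down from root: L -> K

Answer: L K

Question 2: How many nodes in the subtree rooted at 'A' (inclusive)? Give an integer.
Answer: 2

Derivation:
Subtree rooted at A contains: A, D
Count = 2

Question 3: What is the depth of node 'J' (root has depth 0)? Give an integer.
Answer: 4

Derivation:
Path from root to J: L -> K -> H -> E -> J
Depth = number of edges = 4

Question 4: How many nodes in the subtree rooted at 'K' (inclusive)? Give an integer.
Subtree rooted at K contains: C, E, G, H, J, K
Count = 6

Answer: 6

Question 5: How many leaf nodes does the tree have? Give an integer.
Leaves (nodes with no children): B, C, D, J

Answer: 4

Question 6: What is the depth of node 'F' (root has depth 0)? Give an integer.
Path from root to F: L -> F
Depth = number of edges = 1

Answer: 1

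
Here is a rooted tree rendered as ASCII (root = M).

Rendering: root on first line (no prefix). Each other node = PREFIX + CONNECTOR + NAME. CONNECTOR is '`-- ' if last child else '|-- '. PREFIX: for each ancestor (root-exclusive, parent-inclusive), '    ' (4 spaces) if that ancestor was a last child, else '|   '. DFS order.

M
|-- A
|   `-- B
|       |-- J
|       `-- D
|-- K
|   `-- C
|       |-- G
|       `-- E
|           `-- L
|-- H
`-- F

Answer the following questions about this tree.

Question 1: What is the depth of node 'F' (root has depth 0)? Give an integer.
Answer: 1

Derivation:
Path from root to F: M -> F
Depth = number of edges = 1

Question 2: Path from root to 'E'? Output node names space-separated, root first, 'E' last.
Walk down from root: M -> K -> C -> E

Answer: M K C E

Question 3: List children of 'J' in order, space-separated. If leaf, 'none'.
Answer: none

Derivation:
Node J's children (from adjacency): (leaf)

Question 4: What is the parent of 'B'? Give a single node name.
Answer: A

Derivation:
Scan adjacency: B appears as child of A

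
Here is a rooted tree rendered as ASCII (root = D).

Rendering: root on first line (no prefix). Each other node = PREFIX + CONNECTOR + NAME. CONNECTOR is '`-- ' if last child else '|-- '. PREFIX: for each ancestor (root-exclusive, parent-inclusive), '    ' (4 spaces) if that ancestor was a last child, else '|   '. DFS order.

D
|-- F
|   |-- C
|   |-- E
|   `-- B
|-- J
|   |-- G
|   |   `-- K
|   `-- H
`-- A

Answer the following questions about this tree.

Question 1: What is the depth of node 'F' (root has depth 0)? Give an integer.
Answer: 1

Derivation:
Path from root to F: D -> F
Depth = number of edges = 1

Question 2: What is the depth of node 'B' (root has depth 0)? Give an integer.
Path from root to B: D -> F -> B
Depth = number of edges = 2

Answer: 2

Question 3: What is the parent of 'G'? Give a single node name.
Answer: J

Derivation:
Scan adjacency: G appears as child of J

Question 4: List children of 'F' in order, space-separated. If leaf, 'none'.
Node F's children (from adjacency): C, E, B

Answer: C E B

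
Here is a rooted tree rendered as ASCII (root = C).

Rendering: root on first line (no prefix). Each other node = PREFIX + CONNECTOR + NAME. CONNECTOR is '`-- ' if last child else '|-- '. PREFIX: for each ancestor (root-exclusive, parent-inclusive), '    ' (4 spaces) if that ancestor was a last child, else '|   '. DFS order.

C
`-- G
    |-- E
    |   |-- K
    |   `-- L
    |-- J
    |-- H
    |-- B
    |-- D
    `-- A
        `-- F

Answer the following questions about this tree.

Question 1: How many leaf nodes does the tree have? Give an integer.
Answer: 7

Derivation:
Leaves (nodes with no children): B, D, F, H, J, K, L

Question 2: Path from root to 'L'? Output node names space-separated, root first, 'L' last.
Answer: C G E L

Derivation:
Walk down from root: C -> G -> E -> L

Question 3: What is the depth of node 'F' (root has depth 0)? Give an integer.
Answer: 3

Derivation:
Path from root to F: C -> G -> A -> F
Depth = number of edges = 3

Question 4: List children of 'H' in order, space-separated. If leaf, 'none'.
Node H's children (from adjacency): (leaf)

Answer: none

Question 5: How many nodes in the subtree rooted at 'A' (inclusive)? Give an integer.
Answer: 2

Derivation:
Subtree rooted at A contains: A, F
Count = 2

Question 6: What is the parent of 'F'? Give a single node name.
Answer: A

Derivation:
Scan adjacency: F appears as child of A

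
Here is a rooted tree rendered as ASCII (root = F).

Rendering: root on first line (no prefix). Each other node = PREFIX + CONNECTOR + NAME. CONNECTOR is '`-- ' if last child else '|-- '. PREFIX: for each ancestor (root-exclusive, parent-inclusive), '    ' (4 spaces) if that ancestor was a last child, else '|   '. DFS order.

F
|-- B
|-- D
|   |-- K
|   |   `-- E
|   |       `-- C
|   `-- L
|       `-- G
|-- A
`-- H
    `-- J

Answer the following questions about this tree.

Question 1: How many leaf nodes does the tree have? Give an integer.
Leaves (nodes with no children): A, B, C, G, J

Answer: 5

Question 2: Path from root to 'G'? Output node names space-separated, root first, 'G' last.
Walk down from root: F -> D -> L -> G

Answer: F D L G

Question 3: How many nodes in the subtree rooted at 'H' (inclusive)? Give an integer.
Answer: 2

Derivation:
Subtree rooted at H contains: H, J
Count = 2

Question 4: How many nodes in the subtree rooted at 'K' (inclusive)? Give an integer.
Answer: 3

Derivation:
Subtree rooted at K contains: C, E, K
Count = 3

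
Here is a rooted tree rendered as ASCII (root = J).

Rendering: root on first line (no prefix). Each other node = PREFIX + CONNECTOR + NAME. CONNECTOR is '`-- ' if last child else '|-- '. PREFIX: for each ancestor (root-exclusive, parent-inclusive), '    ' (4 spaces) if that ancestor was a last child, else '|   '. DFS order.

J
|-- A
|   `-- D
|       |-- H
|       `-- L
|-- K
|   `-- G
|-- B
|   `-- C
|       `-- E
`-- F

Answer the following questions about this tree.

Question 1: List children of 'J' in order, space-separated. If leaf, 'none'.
Node J's children (from adjacency): A, K, B, F

Answer: A K B F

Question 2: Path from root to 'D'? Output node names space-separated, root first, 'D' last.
Walk down from root: J -> A -> D

Answer: J A D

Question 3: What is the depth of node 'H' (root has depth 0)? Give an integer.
Path from root to H: J -> A -> D -> H
Depth = number of edges = 3

Answer: 3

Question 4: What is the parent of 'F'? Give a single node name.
Scan adjacency: F appears as child of J

Answer: J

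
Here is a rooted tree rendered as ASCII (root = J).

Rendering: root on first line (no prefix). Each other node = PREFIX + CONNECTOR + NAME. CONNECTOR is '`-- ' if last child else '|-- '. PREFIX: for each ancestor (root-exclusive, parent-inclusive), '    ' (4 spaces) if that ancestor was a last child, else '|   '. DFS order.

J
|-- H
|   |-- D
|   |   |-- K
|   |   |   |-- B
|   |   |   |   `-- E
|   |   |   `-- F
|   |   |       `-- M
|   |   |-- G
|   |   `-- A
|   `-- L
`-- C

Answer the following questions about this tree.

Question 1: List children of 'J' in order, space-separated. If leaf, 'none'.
Node J's children (from adjacency): H, C

Answer: H C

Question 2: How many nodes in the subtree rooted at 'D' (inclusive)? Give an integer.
Subtree rooted at D contains: A, B, D, E, F, G, K, M
Count = 8

Answer: 8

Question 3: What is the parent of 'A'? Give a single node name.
Answer: D

Derivation:
Scan adjacency: A appears as child of D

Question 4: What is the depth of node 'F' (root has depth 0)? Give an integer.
Answer: 4

Derivation:
Path from root to F: J -> H -> D -> K -> F
Depth = number of edges = 4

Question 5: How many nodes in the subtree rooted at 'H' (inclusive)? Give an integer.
Answer: 10

Derivation:
Subtree rooted at H contains: A, B, D, E, F, G, H, K, L, M
Count = 10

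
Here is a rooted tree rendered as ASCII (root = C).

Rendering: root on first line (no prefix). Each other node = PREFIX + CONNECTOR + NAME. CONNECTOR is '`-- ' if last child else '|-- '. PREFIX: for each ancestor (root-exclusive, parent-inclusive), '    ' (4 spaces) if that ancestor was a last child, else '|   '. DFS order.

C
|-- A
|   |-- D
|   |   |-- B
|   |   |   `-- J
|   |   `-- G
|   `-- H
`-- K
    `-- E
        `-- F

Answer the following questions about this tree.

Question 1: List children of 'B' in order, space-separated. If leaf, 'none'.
Node B's children (from adjacency): J

Answer: J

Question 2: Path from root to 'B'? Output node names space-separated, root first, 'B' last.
Answer: C A D B

Derivation:
Walk down from root: C -> A -> D -> B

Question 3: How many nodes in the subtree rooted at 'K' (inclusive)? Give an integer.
Subtree rooted at K contains: E, F, K
Count = 3

Answer: 3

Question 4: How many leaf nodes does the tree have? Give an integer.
Leaves (nodes with no children): F, G, H, J

Answer: 4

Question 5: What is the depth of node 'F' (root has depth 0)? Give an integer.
Answer: 3

Derivation:
Path from root to F: C -> K -> E -> F
Depth = number of edges = 3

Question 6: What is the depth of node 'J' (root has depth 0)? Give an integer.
Path from root to J: C -> A -> D -> B -> J
Depth = number of edges = 4

Answer: 4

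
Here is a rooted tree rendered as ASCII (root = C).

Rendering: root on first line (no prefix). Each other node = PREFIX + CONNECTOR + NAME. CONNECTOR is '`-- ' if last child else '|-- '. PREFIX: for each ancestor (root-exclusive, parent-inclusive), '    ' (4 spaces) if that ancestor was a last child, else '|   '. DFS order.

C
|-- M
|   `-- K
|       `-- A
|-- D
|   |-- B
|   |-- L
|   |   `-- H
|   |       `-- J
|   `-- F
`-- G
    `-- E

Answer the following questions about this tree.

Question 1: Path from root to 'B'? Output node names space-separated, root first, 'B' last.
Walk down from root: C -> D -> B

Answer: C D B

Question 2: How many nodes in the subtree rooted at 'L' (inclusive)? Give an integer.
Answer: 3

Derivation:
Subtree rooted at L contains: H, J, L
Count = 3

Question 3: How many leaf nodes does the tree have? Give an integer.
Leaves (nodes with no children): A, B, E, F, J

Answer: 5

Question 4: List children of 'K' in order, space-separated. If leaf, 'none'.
Node K's children (from adjacency): A

Answer: A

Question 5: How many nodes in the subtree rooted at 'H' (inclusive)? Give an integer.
Subtree rooted at H contains: H, J
Count = 2

Answer: 2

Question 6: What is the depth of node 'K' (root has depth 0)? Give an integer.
Path from root to K: C -> M -> K
Depth = number of edges = 2

Answer: 2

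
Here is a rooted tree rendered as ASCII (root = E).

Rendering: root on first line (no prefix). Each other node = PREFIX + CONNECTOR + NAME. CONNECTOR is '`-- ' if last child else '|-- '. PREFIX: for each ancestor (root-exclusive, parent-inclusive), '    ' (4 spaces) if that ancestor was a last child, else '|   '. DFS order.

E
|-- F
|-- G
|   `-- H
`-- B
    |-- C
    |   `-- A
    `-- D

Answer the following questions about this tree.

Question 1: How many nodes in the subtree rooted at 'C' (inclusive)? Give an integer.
Answer: 2

Derivation:
Subtree rooted at C contains: A, C
Count = 2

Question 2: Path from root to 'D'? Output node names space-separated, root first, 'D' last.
Walk down from root: E -> B -> D

Answer: E B D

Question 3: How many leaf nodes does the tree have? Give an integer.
Leaves (nodes with no children): A, D, F, H

Answer: 4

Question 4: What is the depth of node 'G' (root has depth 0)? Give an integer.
Answer: 1

Derivation:
Path from root to G: E -> G
Depth = number of edges = 1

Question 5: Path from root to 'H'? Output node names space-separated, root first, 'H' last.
Walk down from root: E -> G -> H

Answer: E G H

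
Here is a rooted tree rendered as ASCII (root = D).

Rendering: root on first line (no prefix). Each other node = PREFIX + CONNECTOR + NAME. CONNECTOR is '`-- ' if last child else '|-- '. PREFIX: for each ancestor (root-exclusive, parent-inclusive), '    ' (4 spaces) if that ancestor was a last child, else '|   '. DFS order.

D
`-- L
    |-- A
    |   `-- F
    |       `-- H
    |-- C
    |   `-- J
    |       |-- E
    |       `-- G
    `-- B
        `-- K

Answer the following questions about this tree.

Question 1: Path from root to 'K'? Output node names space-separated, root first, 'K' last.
Answer: D L B K

Derivation:
Walk down from root: D -> L -> B -> K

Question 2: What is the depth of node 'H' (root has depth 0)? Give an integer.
Path from root to H: D -> L -> A -> F -> H
Depth = number of edges = 4

Answer: 4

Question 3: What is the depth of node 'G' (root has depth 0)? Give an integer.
Path from root to G: D -> L -> C -> J -> G
Depth = number of edges = 4

Answer: 4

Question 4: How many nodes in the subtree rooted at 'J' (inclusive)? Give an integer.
Subtree rooted at J contains: E, G, J
Count = 3

Answer: 3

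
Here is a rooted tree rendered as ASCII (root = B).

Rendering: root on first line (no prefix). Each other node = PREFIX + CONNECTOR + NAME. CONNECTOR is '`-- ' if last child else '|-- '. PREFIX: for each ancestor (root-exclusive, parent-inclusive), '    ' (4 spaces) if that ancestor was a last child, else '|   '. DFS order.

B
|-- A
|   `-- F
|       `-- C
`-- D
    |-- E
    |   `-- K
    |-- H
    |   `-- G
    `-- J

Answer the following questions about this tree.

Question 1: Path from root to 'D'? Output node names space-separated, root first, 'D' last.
Walk down from root: B -> D

Answer: B D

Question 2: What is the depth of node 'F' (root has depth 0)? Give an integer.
Path from root to F: B -> A -> F
Depth = number of edges = 2

Answer: 2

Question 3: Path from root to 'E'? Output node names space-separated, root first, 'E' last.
Answer: B D E

Derivation:
Walk down from root: B -> D -> E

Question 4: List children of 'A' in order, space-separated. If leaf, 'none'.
Node A's children (from adjacency): F

Answer: F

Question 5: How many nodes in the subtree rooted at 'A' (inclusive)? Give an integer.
Subtree rooted at A contains: A, C, F
Count = 3

Answer: 3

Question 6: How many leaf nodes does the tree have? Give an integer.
Answer: 4

Derivation:
Leaves (nodes with no children): C, G, J, K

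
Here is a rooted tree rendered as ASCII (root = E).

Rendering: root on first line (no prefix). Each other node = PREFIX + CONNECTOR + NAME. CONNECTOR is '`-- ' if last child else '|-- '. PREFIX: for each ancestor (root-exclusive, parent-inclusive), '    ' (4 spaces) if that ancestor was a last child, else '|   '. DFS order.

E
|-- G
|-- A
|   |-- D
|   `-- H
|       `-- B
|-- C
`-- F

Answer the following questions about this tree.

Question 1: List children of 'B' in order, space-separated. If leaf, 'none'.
Node B's children (from adjacency): (leaf)

Answer: none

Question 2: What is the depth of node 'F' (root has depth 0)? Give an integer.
Answer: 1

Derivation:
Path from root to F: E -> F
Depth = number of edges = 1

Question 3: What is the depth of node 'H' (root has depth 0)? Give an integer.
Path from root to H: E -> A -> H
Depth = number of edges = 2

Answer: 2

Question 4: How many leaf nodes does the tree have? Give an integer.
Leaves (nodes with no children): B, C, D, F, G

Answer: 5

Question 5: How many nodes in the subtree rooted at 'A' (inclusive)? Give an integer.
Answer: 4

Derivation:
Subtree rooted at A contains: A, B, D, H
Count = 4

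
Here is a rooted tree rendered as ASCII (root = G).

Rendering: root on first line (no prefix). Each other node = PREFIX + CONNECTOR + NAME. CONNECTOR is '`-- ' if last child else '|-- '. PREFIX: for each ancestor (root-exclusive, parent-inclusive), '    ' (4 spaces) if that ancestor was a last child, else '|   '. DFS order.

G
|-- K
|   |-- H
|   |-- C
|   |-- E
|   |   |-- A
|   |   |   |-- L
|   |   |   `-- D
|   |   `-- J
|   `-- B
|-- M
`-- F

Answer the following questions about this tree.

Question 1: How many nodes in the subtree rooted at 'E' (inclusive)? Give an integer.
Answer: 5

Derivation:
Subtree rooted at E contains: A, D, E, J, L
Count = 5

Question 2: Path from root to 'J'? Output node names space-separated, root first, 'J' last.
Answer: G K E J

Derivation:
Walk down from root: G -> K -> E -> J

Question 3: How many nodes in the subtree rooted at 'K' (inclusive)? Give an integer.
Subtree rooted at K contains: A, B, C, D, E, H, J, K, L
Count = 9

Answer: 9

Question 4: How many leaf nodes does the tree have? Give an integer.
Leaves (nodes with no children): B, C, D, F, H, J, L, M

Answer: 8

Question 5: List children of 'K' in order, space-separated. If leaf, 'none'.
Answer: H C E B

Derivation:
Node K's children (from adjacency): H, C, E, B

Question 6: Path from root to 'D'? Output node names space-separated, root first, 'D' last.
Walk down from root: G -> K -> E -> A -> D

Answer: G K E A D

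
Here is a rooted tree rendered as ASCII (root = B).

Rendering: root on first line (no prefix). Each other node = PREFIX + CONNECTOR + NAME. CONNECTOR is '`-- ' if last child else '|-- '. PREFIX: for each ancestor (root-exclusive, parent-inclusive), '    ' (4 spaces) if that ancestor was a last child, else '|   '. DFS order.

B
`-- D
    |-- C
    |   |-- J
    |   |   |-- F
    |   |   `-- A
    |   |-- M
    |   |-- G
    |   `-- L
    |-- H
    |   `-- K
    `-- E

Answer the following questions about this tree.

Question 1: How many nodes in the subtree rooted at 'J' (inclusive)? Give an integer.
Answer: 3

Derivation:
Subtree rooted at J contains: A, F, J
Count = 3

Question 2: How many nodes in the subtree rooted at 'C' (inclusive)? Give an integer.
Subtree rooted at C contains: A, C, F, G, J, L, M
Count = 7

Answer: 7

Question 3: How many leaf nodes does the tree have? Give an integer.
Leaves (nodes with no children): A, E, F, G, K, L, M

Answer: 7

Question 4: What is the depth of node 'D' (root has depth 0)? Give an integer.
Path from root to D: B -> D
Depth = number of edges = 1

Answer: 1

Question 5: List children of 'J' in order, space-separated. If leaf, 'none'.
Answer: F A

Derivation:
Node J's children (from adjacency): F, A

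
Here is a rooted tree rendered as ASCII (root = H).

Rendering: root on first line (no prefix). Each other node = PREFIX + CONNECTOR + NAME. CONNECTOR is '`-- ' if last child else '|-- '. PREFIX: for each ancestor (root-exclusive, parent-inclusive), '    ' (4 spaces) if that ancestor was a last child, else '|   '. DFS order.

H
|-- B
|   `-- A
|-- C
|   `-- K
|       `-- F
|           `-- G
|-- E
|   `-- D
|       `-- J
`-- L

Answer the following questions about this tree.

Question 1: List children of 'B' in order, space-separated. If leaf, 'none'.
Node B's children (from adjacency): A

Answer: A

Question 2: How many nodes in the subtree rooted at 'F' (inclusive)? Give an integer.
Answer: 2

Derivation:
Subtree rooted at F contains: F, G
Count = 2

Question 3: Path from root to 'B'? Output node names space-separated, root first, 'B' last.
Answer: H B

Derivation:
Walk down from root: H -> B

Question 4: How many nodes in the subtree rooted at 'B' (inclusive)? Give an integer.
Answer: 2

Derivation:
Subtree rooted at B contains: A, B
Count = 2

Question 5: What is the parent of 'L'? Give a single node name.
Scan adjacency: L appears as child of H

Answer: H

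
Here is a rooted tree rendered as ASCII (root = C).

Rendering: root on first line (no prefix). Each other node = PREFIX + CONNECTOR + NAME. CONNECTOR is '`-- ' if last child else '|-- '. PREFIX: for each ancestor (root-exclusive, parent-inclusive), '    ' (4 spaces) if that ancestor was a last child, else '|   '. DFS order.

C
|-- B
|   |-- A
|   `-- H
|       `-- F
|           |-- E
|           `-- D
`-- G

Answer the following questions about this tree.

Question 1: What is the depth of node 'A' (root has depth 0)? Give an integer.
Path from root to A: C -> B -> A
Depth = number of edges = 2

Answer: 2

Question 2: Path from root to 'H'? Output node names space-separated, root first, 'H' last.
Answer: C B H

Derivation:
Walk down from root: C -> B -> H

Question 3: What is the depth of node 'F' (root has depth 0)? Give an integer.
Path from root to F: C -> B -> H -> F
Depth = number of edges = 3

Answer: 3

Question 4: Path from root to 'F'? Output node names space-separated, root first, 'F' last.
Answer: C B H F

Derivation:
Walk down from root: C -> B -> H -> F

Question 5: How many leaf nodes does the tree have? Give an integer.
Leaves (nodes with no children): A, D, E, G

Answer: 4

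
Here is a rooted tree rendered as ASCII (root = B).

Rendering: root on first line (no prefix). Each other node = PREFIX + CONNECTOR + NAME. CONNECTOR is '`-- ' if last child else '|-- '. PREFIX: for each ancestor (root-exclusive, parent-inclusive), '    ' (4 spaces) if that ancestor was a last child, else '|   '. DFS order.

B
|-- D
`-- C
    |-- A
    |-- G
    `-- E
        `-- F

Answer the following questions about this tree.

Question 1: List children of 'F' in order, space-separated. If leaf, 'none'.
Answer: none

Derivation:
Node F's children (from adjacency): (leaf)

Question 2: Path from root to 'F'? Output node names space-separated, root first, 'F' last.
Answer: B C E F

Derivation:
Walk down from root: B -> C -> E -> F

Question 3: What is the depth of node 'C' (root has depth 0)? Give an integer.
Path from root to C: B -> C
Depth = number of edges = 1

Answer: 1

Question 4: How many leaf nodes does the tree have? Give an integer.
Answer: 4

Derivation:
Leaves (nodes with no children): A, D, F, G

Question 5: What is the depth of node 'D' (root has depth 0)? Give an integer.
Answer: 1

Derivation:
Path from root to D: B -> D
Depth = number of edges = 1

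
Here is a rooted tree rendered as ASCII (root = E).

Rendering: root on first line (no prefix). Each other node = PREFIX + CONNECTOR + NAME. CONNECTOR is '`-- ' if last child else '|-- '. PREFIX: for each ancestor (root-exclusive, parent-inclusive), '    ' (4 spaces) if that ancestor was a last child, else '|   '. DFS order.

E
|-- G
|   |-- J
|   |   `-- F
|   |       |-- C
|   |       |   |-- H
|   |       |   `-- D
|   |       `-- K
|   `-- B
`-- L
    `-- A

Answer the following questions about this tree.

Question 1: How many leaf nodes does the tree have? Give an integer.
Answer: 5

Derivation:
Leaves (nodes with no children): A, B, D, H, K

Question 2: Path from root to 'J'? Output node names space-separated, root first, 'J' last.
Answer: E G J

Derivation:
Walk down from root: E -> G -> J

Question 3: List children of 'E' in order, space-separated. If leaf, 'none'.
Answer: G L

Derivation:
Node E's children (from adjacency): G, L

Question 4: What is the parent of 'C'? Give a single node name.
Answer: F

Derivation:
Scan adjacency: C appears as child of F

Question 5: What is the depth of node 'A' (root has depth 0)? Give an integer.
Path from root to A: E -> L -> A
Depth = number of edges = 2

Answer: 2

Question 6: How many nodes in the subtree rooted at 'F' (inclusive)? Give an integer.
Answer: 5

Derivation:
Subtree rooted at F contains: C, D, F, H, K
Count = 5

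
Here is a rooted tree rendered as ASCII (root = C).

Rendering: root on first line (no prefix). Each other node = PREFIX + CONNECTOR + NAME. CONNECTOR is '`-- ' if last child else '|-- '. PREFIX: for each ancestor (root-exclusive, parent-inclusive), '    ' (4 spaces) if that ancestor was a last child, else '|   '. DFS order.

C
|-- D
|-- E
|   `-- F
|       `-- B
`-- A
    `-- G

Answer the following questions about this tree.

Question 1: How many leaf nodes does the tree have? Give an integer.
Answer: 3

Derivation:
Leaves (nodes with no children): B, D, G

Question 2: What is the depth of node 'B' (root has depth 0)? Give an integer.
Answer: 3

Derivation:
Path from root to B: C -> E -> F -> B
Depth = number of edges = 3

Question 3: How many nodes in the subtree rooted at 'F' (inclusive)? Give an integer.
Answer: 2

Derivation:
Subtree rooted at F contains: B, F
Count = 2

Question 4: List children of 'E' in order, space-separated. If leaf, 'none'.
Node E's children (from adjacency): F

Answer: F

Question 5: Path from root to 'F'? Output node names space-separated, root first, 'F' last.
Walk down from root: C -> E -> F

Answer: C E F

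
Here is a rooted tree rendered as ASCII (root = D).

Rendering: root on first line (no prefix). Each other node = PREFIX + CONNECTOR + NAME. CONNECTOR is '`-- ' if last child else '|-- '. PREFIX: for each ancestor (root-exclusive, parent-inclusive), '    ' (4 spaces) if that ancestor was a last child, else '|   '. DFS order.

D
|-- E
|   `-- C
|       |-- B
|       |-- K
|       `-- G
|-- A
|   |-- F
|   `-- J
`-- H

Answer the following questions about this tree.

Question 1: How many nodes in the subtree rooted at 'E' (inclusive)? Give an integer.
Subtree rooted at E contains: B, C, E, G, K
Count = 5

Answer: 5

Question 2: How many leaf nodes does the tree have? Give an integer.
Answer: 6

Derivation:
Leaves (nodes with no children): B, F, G, H, J, K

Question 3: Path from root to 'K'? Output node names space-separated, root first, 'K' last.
Answer: D E C K

Derivation:
Walk down from root: D -> E -> C -> K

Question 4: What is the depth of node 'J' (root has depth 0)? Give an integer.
Answer: 2

Derivation:
Path from root to J: D -> A -> J
Depth = number of edges = 2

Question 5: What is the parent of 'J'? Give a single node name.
Answer: A

Derivation:
Scan adjacency: J appears as child of A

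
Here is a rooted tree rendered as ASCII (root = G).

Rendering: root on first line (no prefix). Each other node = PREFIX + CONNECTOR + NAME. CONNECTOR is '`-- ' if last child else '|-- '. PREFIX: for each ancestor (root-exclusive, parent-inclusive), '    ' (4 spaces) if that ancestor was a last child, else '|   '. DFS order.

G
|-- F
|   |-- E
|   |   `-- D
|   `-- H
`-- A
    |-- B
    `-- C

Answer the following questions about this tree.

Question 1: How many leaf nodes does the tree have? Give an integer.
Leaves (nodes with no children): B, C, D, H

Answer: 4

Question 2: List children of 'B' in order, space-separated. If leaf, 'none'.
Node B's children (from adjacency): (leaf)

Answer: none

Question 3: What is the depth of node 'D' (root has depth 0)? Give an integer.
Path from root to D: G -> F -> E -> D
Depth = number of edges = 3

Answer: 3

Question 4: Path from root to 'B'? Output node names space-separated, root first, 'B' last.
Answer: G A B

Derivation:
Walk down from root: G -> A -> B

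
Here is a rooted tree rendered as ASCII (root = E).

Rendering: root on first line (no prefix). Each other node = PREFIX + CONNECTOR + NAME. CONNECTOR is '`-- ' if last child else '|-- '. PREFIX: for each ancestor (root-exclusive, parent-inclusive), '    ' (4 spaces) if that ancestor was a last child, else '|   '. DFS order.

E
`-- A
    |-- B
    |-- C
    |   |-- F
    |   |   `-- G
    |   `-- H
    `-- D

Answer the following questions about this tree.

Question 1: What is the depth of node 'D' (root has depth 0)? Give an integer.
Path from root to D: E -> A -> D
Depth = number of edges = 2

Answer: 2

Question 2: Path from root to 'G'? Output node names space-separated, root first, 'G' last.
Answer: E A C F G

Derivation:
Walk down from root: E -> A -> C -> F -> G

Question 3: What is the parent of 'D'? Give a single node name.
Answer: A

Derivation:
Scan adjacency: D appears as child of A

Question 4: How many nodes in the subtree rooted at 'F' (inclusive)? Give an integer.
Subtree rooted at F contains: F, G
Count = 2

Answer: 2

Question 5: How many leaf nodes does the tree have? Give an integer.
Leaves (nodes with no children): B, D, G, H

Answer: 4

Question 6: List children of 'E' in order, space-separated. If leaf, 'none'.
Answer: A

Derivation:
Node E's children (from adjacency): A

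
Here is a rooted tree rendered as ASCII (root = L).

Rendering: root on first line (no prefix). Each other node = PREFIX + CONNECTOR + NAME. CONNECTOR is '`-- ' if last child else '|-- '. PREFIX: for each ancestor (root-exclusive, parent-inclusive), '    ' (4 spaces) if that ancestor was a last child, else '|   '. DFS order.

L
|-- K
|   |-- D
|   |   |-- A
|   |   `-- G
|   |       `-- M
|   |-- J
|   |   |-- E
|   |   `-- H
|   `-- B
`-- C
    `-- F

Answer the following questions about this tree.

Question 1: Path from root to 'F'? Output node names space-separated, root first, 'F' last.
Answer: L C F

Derivation:
Walk down from root: L -> C -> F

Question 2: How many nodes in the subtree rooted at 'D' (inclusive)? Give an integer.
Answer: 4

Derivation:
Subtree rooted at D contains: A, D, G, M
Count = 4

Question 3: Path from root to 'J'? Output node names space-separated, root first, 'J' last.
Walk down from root: L -> K -> J

Answer: L K J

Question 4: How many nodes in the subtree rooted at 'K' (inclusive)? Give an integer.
Answer: 9

Derivation:
Subtree rooted at K contains: A, B, D, E, G, H, J, K, M
Count = 9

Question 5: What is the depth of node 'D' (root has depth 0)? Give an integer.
Answer: 2

Derivation:
Path from root to D: L -> K -> D
Depth = number of edges = 2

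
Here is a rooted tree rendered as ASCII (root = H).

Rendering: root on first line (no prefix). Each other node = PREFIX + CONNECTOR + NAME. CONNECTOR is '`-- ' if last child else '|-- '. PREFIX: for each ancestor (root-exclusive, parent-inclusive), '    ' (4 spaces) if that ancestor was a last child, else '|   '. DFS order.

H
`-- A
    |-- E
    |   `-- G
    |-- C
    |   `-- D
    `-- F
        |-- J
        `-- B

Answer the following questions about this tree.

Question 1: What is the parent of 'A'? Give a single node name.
Answer: H

Derivation:
Scan adjacency: A appears as child of H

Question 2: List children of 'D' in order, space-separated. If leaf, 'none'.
Node D's children (from adjacency): (leaf)

Answer: none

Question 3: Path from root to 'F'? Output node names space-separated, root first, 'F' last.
Walk down from root: H -> A -> F

Answer: H A F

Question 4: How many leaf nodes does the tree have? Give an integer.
Leaves (nodes with no children): B, D, G, J

Answer: 4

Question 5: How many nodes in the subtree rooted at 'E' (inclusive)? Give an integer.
Subtree rooted at E contains: E, G
Count = 2

Answer: 2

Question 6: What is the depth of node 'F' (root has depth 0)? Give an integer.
Answer: 2

Derivation:
Path from root to F: H -> A -> F
Depth = number of edges = 2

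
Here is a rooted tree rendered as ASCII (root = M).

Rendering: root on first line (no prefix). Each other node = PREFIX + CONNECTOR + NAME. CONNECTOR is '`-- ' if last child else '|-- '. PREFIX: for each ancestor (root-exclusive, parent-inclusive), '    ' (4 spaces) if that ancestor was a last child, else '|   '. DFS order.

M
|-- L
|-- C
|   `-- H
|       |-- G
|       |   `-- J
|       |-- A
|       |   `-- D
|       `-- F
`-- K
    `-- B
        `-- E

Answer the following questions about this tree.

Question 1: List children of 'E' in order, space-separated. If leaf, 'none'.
Answer: none

Derivation:
Node E's children (from adjacency): (leaf)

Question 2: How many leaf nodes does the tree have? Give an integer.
Answer: 5

Derivation:
Leaves (nodes with no children): D, E, F, J, L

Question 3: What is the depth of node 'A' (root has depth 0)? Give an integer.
Answer: 3

Derivation:
Path from root to A: M -> C -> H -> A
Depth = number of edges = 3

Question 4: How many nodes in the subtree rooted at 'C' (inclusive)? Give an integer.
Subtree rooted at C contains: A, C, D, F, G, H, J
Count = 7

Answer: 7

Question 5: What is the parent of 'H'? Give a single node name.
Answer: C

Derivation:
Scan adjacency: H appears as child of C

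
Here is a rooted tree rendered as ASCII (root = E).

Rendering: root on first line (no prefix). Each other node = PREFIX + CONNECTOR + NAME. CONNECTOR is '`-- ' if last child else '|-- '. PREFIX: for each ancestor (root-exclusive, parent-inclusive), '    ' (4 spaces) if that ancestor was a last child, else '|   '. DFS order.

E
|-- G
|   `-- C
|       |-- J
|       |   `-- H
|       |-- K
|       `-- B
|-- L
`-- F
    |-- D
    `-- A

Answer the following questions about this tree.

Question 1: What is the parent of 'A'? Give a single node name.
Scan adjacency: A appears as child of F

Answer: F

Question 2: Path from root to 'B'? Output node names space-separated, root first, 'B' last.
Answer: E G C B

Derivation:
Walk down from root: E -> G -> C -> B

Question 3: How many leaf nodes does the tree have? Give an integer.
Leaves (nodes with no children): A, B, D, H, K, L

Answer: 6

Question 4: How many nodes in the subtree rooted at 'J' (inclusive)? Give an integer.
Subtree rooted at J contains: H, J
Count = 2

Answer: 2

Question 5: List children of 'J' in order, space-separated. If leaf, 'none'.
Answer: H

Derivation:
Node J's children (from adjacency): H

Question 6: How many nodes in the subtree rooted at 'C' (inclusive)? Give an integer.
Answer: 5

Derivation:
Subtree rooted at C contains: B, C, H, J, K
Count = 5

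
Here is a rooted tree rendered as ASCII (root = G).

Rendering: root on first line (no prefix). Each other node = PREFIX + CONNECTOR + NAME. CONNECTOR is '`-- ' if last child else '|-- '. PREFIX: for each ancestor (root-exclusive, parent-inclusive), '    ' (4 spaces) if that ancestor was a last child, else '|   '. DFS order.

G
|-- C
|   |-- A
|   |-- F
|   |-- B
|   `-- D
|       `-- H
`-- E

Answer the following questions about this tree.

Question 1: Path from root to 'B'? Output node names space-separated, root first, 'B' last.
Walk down from root: G -> C -> B

Answer: G C B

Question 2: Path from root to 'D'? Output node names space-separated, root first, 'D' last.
Walk down from root: G -> C -> D

Answer: G C D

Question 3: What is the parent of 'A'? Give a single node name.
Scan adjacency: A appears as child of C

Answer: C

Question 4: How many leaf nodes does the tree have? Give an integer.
Answer: 5

Derivation:
Leaves (nodes with no children): A, B, E, F, H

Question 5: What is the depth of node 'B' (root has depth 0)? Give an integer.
Path from root to B: G -> C -> B
Depth = number of edges = 2

Answer: 2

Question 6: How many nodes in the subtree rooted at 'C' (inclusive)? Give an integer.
Subtree rooted at C contains: A, B, C, D, F, H
Count = 6

Answer: 6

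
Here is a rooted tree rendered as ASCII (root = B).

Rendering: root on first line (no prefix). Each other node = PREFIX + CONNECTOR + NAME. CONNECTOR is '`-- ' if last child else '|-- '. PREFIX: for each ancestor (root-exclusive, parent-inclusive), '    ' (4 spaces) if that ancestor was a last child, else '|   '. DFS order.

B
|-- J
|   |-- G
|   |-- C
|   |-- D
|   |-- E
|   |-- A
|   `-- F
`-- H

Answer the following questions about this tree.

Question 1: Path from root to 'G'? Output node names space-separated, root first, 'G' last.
Walk down from root: B -> J -> G

Answer: B J G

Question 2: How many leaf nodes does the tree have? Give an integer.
Leaves (nodes with no children): A, C, D, E, F, G, H

Answer: 7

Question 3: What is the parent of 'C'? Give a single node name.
Scan adjacency: C appears as child of J

Answer: J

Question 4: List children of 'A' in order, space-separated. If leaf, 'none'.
Answer: none

Derivation:
Node A's children (from adjacency): (leaf)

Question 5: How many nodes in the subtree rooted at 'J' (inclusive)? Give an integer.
Subtree rooted at J contains: A, C, D, E, F, G, J
Count = 7

Answer: 7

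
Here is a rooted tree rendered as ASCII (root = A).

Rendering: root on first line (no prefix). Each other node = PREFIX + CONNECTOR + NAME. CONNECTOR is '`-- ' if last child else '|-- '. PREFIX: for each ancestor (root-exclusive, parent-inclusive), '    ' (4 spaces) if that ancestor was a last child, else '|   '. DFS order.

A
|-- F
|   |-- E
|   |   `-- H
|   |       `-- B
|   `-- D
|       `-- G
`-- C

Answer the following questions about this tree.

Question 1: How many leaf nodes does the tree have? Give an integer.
Answer: 3

Derivation:
Leaves (nodes with no children): B, C, G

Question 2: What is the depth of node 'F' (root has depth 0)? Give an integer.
Answer: 1

Derivation:
Path from root to F: A -> F
Depth = number of edges = 1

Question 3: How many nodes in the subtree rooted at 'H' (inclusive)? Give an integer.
Answer: 2

Derivation:
Subtree rooted at H contains: B, H
Count = 2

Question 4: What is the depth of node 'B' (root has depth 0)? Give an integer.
Path from root to B: A -> F -> E -> H -> B
Depth = number of edges = 4

Answer: 4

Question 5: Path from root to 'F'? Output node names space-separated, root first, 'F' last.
Walk down from root: A -> F

Answer: A F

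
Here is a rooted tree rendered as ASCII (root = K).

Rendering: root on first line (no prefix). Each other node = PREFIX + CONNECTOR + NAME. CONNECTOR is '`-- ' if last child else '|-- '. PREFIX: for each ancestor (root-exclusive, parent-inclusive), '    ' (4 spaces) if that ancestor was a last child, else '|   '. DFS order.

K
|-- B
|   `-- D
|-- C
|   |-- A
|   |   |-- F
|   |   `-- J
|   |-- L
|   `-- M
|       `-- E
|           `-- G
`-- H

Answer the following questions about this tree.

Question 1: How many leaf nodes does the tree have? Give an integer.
Answer: 6

Derivation:
Leaves (nodes with no children): D, F, G, H, J, L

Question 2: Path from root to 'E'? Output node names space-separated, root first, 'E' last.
Answer: K C M E

Derivation:
Walk down from root: K -> C -> M -> E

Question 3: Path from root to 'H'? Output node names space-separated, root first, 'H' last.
Walk down from root: K -> H

Answer: K H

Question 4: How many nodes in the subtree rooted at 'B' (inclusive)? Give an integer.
Answer: 2

Derivation:
Subtree rooted at B contains: B, D
Count = 2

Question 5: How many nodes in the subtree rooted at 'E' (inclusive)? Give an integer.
Subtree rooted at E contains: E, G
Count = 2

Answer: 2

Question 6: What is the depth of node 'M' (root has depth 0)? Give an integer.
Path from root to M: K -> C -> M
Depth = number of edges = 2

Answer: 2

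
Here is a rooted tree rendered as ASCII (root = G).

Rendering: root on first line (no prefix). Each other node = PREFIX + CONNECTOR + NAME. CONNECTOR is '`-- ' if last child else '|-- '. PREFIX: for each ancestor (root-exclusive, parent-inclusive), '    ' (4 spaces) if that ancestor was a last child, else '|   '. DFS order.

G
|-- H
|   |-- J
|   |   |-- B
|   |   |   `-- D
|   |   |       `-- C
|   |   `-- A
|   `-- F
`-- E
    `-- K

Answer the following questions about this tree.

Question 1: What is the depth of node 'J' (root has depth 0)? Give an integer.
Answer: 2

Derivation:
Path from root to J: G -> H -> J
Depth = number of edges = 2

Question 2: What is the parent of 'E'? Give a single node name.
Scan adjacency: E appears as child of G

Answer: G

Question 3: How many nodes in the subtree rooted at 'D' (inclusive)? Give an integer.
Subtree rooted at D contains: C, D
Count = 2

Answer: 2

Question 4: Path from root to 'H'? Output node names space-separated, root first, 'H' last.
Walk down from root: G -> H

Answer: G H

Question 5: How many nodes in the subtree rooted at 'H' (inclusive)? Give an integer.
Subtree rooted at H contains: A, B, C, D, F, H, J
Count = 7

Answer: 7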